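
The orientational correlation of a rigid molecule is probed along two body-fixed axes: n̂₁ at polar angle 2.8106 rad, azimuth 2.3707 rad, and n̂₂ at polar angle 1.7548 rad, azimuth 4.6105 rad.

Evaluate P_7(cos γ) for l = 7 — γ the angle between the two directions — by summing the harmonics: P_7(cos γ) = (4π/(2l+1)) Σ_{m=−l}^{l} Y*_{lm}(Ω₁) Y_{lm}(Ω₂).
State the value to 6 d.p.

0.054632

Addition theorem: P_7(cos γ) = (4π/15) Σ_m Y*_{lm}(Ω₁) Y_{lm}(Ω₂), m = −7…7:
  m=-7: Y*=(-0.000121, -0.000148)  Y=(0.290407, -0.335673)  product (-0.000085, -0.000002)
  m=-6: Y*=(0.000181, -0.002077)  Y=(0.253105, 0.177403)  product (0.000414, -0.000493)
  m=-5: Y*=(0.010693, -0.009244)  Y=(0.092822, -0.166161)  product (-0.000544, -0.002635)
  m=-4: Y*=(0.066672, 0.003873)  Y=(0.295358, 0.127515)  product (0.019198, 0.009645)
  m=-3: Y*=(0.149733, 0.163367)  Y=(0.030078, -0.095317)  product (0.020075, -0.009358)
  m=-2: Y*=(-0.014055, 0.484351)  Y=(0.311002, 0.064268)  product (-0.035499, 0.149731)
  m=-1: Y*=(-0.397604, 0.386234)  Y=(0.006510, -0.063674)  product (0.022004, 0.027831)
  m=+0: Y*=(0.044705, -0.000000)  Y=(0.315034, 0.000000)  product (0.014084, 0.000000)
  m=+1: Y*=(0.397604, 0.386234)  Y=(-0.006510, -0.063674)  product (0.022004, -0.027831)
  m=+2: Y*=(-0.014055, -0.484351)  Y=(0.311002, -0.064268)  product (-0.035499, -0.149731)
  m=+3: Y*=(-0.149733, 0.163367)  Y=(-0.030078, -0.095317)  product (0.020075, 0.009358)
  m=+4: Y*=(0.066672, -0.003873)  Y=(0.295358, -0.127515)  product (0.019198, -0.009645)
  m=+5: Y*=(-0.010693, -0.009244)  Y=(-0.092822, -0.166161)  product (-0.000544, 0.002635)
  m=+6: Y*=(0.000181, 0.002077)  Y=(0.253105, -0.177403)  product (0.000414, 0.000493)
  m=+7: Y*=(0.000121, -0.000148)  Y=(-0.290407, -0.335673)  product (-0.000085, 0.000002)
Total Σ_m = (0.065213, -0.000000). Multiply by 0.837758: (0.054632, -0.000000). P_7(cos γ) = 0.054632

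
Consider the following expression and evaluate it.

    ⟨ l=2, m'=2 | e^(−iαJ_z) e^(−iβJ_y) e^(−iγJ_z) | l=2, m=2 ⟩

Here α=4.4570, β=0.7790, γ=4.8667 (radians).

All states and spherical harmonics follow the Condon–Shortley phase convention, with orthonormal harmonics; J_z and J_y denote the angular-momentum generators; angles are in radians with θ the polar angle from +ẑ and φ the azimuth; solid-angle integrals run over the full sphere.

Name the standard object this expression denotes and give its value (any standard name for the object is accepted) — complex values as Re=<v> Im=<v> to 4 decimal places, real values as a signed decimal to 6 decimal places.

Wigner D-matrix element, Re=0.7175 Im=0.1471

This is a Wigner D-matrix element — the rotation-matrix element ⟨l m'| R(α,β,γ) |l m⟩ in the angular-momentum basis.
D^2_{2,2}(4.4570,0.7790,4.8667) = e^{-i·2·4.4570}·d^2_{2,2}(0.7790)·e^{-i·2·4.8667}. Compute d first:
c=cos(0.779000/2)=0.925099, s=sin(0.779000/2)=0.379726; N=√[24·1·24·1]=24.000000
k∈{0} keeps every argument non-negative
  k=0: (−1)^0·24.0000/(24)·0.9251^4·0.3797^0 = +0.732408
d^2_{2,2}(0.7790) = +0.732408
Attach z-rotation phases: D = e^{-i(2)(4.4570)}·(+0.732408)·e^{-i(2)(4.8667)} = +0.717493+0.147054i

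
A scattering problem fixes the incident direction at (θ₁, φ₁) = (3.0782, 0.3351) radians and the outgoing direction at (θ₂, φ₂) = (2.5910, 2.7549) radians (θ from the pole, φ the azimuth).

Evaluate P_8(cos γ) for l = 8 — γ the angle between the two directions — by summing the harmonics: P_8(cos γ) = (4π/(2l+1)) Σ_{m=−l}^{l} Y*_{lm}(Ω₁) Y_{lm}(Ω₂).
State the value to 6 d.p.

-0.149240

Addition theorem: P_8(cos γ) = (4π/17) Σ_m Y*_{lm}(Ω₁) Y_{lm}(Ω₂), m = −8…8:
  term(m=-8) = 0.00000 - 0.00000j   from Y*(Ω₁)=-0.00000 + 0.00000j, Y(Ω₂)=-0.00289 + 0.00014j
  term(m=-7) = -0.00000 + 0.00000j   from Y*(Ω₁)=0.00000 - 0.00000j, Y(Ω₂)=-0.01710 + 0.00794j
  term(m=-6) = -0.00000 - 0.00000j   from Y*(Ω₁)=-0.00000 + 0.00000j, Y(Ω₂)=-0.05203 + 0.05592j
  term(m=-5) = 0.00000 + 0.00000j   from Y*(Ω₁)=0.00000 - 0.00001j, Y(Ω₂)=-0.07608 + 0.20050j
  term(m=-4) = -0.00009 + 0.00002j   from Y*(Ω₁)=0.00005 + 0.00021j, Y(Ω₂)=0.00999 + 0.41564j
  term(m=-3) = 0.00098 - 0.00145j   from Y*(Ω₁)=-0.00188 - 0.00296j, Y(Ω₂)=0.19955 + 0.45822j
  term(m=-2) = 0.00105 + 0.00823j   from Y*(Ω₁)=0.03175 + 0.02517j, Y(Ω₂)=0.14657 + 0.14309j
  term(m=-1) = 0.07379 + 0.06495j   from Y*(Ω₁)=-0.28496 - 0.09923j, Y(Ω₂)=-0.30173 - 0.12286j
  term(m=+0) = -0.35337 + 0.00000j   from Y*(Ω₁)=1.08047 + 0.00000j, Y(Ω₂)=-0.32705 + 0.00000j
  term(m=+1) = 0.07379 - 0.06495j   from Y*(Ω₁)=0.28496 - 0.09923j, Y(Ω₂)=0.30173 - 0.12286j
  term(m=+2) = 0.00105 - 0.00823j   from Y*(Ω₁)=0.03175 - 0.02517j, Y(Ω₂)=0.14657 - 0.14309j
  term(m=+3) = 0.00098 + 0.00145j   from Y*(Ω₁)=0.00188 - 0.00296j, Y(Ω₂)=-0.19955 + 0.45822j
  term(m=+4) = -0.00009 - 0.00002j   from Y*(Ω₁)=0.00005 - 0.00021j, Y(Ω₂)=0.00999 - 0.41564j
  term(m=+5) = 0.00000 - 0.00000j   from Y*(Ω₁)=-0.00000 - 0.00001j, Y(Ω₂)=0.07608 + 0.20050j
  term(m=+6) = -0.00000 + 0.00000j   from Y*(Ω₁)=-0.00000 - 0.00000j, Y(Ω₂)=-0.05203 - 0.05592j
  term(m=+7) = -0.00000 - 0.00000j   from Y*(Ω₁)=-0.00000 - 0.00000j, Y(Ω₂)=0.01710 + 0.00794j
  term(m=+8) = 0.00000 + 0.00000j   from Y*(Ω₁)=-0.00000 - 0.00000j, Y(Ω₂)=-0.00289 - 0.00014j
Total Σ_m = -0.20189 + 0.00000j. Multiply by 0.739198: -0.14924 + 0.00000j. P_8(cos γ) = -0.149240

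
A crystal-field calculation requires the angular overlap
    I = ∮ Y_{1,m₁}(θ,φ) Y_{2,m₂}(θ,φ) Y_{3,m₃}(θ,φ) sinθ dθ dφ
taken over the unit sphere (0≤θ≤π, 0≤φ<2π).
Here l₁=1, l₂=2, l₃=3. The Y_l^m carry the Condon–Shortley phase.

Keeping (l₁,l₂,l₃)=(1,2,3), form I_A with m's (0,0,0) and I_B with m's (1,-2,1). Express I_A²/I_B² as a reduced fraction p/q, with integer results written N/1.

9/1

Same 1,2,3: normalisation and zero-m 3j drop out of the ratio.
A: Δ: 0! 2! 4! / 7! → 1/105; sum: t=0:+1/4 = 1/4; 3j²(1 2 3; 0 0 0) = Δ·Π!·Σ² = 3/35  (sign -1)
B: Δ: 0! 2! 4! / 7! → 1/105; sum: t=0:+1/48 = 1/48; 3j²(1 2 3; 1 -2 1) = Δ·Π!·Σ² = 1/105  (sign +1)
I_A²/I_B² = (3/35)/(1/105) = 9/1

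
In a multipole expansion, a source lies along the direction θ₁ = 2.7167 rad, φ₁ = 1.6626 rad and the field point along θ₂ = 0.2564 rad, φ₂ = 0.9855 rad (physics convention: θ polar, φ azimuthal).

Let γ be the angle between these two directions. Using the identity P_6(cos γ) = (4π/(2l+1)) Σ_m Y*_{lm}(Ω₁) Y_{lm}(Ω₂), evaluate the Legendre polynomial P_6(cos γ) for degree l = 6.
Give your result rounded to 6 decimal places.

-0.391539

Term-by-term m-sum for l=6 (normalisation 4π/13 = 0.966644):
  term(m=-6) = -0.00000 - 0.00000j   from Y*(Ω₁)=-0.00202 - 0.00124j, Y(Ω₂)=0.00012 + 0.00005j
  term(m=-5) = 0.00003 + 0.00001j   from Y*(Ω₁)=0.00804 - 0.01627j, Y(Ω₂)=0.00036 + 0.00166j
  term(m=-4) = -0.00104 + 0.00048j   from Y*(Ω₁)=0.07818 + 0.03007j, Y(Ω₂)=-0.00955 + 0.00984j
  term(m=-3) = 0.00849 - 0.01711j   from Y*(Ω₁)=-0.06931 + 0.24526j, Y(Ω₂)=-0.07366 - 0.01379j
  term(m=-2) = 0.02860 + 0.12996j   from Y*(Ω₁)=-0.47865 - 0.08888j, Y(Ω₂)=-0.10649 - 0.25174j
  term(m=-1) = -0.20116 - 0.16171j   from Y*(Ω₁)=0.04022 - 0.43687j, Y(Ω₂)=0.32501 - 0.49038j
  term(m=+0) = -0.07487 + 0.00000j   from Y*(Ω₁)=-0.17586 + 0.00000j, Y(Ω₂)=0.42575 + 0.00000j
  term(m=+1) = -0.20116 + 0.16171j   from Y*(Ω₁)=-0.04022 - 0.43687j, Y(Ω₂)=-0.32501 - 0.49038j
  term(m=+2) = 0.02860 - 0.12996j   from Y*(Ω₁)=-0.47865 + 0.08888j, Y(Ω₂)=-0.10649 + 0.25174j
  term(m=+3) = 0.00849 + 0.01711j   from Y*(Ω₁)=0.06931 + 0.24526j, Y(Ω₂)=0.07366 - 0.01379j
  term(m=+4) = -0.00104 - 0.00048j   from Y*(Ω₁)=0.07818 - 0.03007j, Y(Ω₂)=-0.00955 - 0.00984j
  term(m=+5) = 0.00003 - 0.00001j   from Y*(Ω₁)=-0.00804 - 0.01627j, Y(Ω₂)=-0.00036 + 0.00166j
  term(m=+6) = -0.00000 + 0.00000j   from Y*(Ω₁)=-0.00202 + 0.00124j, Y(Ω₂)=0.00012 - 0.00005j
Σ over m = -0.40505 + 0.00000j; ×(4π/13) → -0.39154 + 0.00000j. Real part: -0.391539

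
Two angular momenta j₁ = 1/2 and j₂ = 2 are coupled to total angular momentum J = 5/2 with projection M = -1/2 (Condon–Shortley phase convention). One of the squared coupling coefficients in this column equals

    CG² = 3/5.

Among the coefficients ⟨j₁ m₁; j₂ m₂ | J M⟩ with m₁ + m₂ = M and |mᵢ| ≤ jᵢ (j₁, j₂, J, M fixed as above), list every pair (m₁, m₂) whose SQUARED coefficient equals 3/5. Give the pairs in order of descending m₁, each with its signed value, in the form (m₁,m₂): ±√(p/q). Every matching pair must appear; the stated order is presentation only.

Admissible pairs with m₁+m₂ = M = -1/2: (-1/2,0), (1/2,-1)
  (m₁,m₂)=(1/2,-1): CG² = 2/5, CG = +√(2/5)
  (m₁,m₂)=(-1/2,0): CG² = 3/5, CG = +√(3/5)   ← matches the target
Pairs with CG² = 3/5: (-1/2,0): +√(3/5)

(-1/2,0): +√(3/5)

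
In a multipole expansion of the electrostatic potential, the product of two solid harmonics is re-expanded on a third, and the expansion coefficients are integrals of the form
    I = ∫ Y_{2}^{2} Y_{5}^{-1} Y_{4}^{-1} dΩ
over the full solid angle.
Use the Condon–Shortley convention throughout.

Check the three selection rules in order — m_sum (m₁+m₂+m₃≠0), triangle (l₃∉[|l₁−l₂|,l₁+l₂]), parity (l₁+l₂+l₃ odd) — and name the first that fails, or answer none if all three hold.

Σmᵢ = 0  ✓
l₃∈[|l₁−l₂|,l₁+l₂]=[3,7], have l₃=4  ✓
Σlᵢ = 11 ⇒ odd  ✗

parity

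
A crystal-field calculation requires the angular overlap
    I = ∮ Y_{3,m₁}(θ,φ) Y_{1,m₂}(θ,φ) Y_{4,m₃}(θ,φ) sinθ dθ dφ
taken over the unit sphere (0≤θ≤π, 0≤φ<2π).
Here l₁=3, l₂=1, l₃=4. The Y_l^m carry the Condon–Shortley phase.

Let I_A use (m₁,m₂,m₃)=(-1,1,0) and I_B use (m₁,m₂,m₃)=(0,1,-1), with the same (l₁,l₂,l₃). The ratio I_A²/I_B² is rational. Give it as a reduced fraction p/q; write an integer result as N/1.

l's match ⇒ only the (l;m) 3-j factors differ between A and B.
A: triangle coeff Δ(3,1,4) = 1/252; Σ_t [0,0]: t=0:+1/96 = 1/96; (3j)²=1/42 [(3 1 4; -1 1 0)], sign=+1
B: triangle coeff Δ(3,1,4) = 1/252; Σ_t [0,0]: t=0:+1/72 = 1/72; (3j)²=5/126 [(3 1 4; 0 1 -1)], sign=-1
I_A²/I_B² = (1/42)/(5/126) = 3/5

3/5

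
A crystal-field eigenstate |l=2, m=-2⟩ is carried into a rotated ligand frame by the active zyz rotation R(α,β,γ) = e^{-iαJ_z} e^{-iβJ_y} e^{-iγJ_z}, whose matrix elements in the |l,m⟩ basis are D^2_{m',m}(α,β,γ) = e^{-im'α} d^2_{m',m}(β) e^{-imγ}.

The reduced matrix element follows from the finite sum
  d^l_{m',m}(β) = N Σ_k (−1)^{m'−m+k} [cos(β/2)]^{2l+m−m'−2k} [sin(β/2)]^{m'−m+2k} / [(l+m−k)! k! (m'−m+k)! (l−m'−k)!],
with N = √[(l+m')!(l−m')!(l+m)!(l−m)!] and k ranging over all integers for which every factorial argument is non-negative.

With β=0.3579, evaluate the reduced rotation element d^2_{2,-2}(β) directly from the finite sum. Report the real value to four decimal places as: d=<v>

d=0.0010

d^2_{2,-2}(β=0.3579) via the finite sum:
Half-angle: c=0.984031, s=0.177996. N=√(24·1·1·24)=24.000000
k∈{0} keeps every argument non-negative
  k=0: (−1)^4·24.0000/(24)·0.9840^0·0.1780^4 = +0.001004
d^2_{2,-2}(0.3579) = +0.001004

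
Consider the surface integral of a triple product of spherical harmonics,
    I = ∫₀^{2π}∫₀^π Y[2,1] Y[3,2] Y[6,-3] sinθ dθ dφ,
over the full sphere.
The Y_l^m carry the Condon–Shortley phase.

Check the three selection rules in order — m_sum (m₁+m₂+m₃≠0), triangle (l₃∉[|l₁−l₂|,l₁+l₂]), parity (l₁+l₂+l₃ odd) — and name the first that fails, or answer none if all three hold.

triangle

m₁+m₂+m₃ = 1 + 2 − 3 = 0  ✓
triangle: need |l₁−l₂| ≤ l₃ ≤ l₁+l₂ = [1,5]; l₃=6 is outside  ✗
parity: l₁+l₂+l₃ = 11 is odd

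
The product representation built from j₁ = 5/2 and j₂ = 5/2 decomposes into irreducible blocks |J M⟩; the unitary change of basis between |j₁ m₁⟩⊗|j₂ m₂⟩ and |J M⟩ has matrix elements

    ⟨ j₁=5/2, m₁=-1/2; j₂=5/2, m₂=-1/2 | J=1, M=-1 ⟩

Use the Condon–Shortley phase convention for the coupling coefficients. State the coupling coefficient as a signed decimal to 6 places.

√[3·4!1!1!/7! · 2!3!2!3!0!2!] = √(144/35)
  +(−1)^2/∏(2,2,1,0,0,1)! = 1/4  (running 1/4)
⟨..|..⟩ = √(144/35)·(1/4) = +0.507093

+√(9/35) = +0.507093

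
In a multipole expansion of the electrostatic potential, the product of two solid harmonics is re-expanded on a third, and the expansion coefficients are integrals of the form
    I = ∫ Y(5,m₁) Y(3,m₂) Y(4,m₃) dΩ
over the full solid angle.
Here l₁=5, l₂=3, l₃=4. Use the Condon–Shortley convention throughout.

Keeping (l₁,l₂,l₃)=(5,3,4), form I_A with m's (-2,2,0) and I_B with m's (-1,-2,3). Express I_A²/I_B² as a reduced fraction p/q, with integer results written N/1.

20/121

Shared (l₁,l₂,l₃)=(5,3,4): N and (l;000)² cancel in I_A²/I_B².
A: Δ = 4!·6!·2!/13! = 1/180180; Racah Σ t=3..4: t=3:−1/576 t=4:+1/864 = -1/1728; ⇒ 3j(5 3 4; -2 2 0)² = 5/1287, sgn -1
B: Δ = 4!·6!·2!/13! = 1/180180; Racah Σ t=0..1: t=0:+1/17280 t=1:−1/1440 = -11/17280; ⇒ 3j(5 3 4; -1 -2 3)² = 11/468, sgn +1
I_A²/I_B² = (5/1287)/(11/468) = 20/121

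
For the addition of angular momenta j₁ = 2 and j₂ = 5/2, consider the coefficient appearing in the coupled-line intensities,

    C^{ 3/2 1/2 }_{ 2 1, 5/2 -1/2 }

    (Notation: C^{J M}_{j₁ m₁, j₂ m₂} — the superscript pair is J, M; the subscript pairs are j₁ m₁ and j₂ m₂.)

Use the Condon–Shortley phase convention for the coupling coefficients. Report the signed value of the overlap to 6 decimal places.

√[4·3!1!2!/7! · 3!1!2!3!2!1!] = √(48/35)
  +(−1)^0/∏(0,3,1,2,0,0)! = 1/12  (running 1/12)
  +(−1)^1/∏(1,2,0,1,1,1)! = -1/2  (running -5/12)
⟨..|..⟩ = √(48/35)·(-5/12) = -0.487950

−√(5/21) ≈ -0.487950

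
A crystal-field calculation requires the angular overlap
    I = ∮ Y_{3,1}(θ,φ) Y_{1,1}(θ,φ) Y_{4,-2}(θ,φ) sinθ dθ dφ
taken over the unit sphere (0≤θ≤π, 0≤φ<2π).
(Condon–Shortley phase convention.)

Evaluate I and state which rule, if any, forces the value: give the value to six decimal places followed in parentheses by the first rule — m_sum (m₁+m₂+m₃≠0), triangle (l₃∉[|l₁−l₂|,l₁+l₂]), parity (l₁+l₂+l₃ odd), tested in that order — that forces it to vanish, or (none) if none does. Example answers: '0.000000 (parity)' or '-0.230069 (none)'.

m-sum 0 ✓  L=8 even ✓  2≤4≤4 ✓
Π(2lᵢ+1) = 7×3×9 = 189
triangle coeff Δ(3,1,4) = 1/252
Σ_t [0,0]: t=0:+1/36 = 1/36
(3j)²=4/63 [(3 1 4; 0 0 0)], sign=+1
Σ_t [0,0]: t=0:+1/96 = 1/96
(3j)²=5/84 [(3 1 4; 1 1 -2)], sign=+1
⇒ 4πI² = 5/7
I = (+1)√(5/7/(4π)) = 0.23841361
No selection rule forces the value: the integral is nonzero (none).

0.238414 (none)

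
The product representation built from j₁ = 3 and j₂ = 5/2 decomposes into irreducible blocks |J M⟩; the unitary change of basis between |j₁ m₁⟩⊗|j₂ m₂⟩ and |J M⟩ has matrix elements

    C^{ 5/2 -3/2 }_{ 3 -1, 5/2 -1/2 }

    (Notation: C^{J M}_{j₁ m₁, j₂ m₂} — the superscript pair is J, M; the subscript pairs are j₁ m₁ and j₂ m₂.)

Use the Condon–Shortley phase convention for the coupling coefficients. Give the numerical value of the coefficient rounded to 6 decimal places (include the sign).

+0.169031

√[6·3!3!2!/9! · 2!4!2!3!1!4!] = √(576/35)
  +(−1)^1/∏(1,2,3,1,0,1)! = -1/12  (running -1/12)
  +(−1)^2/∏(2,1,2,0,1,2)! = 1/8  (running 1/24)
⟨..|..⟩ = √(576/35)·(1/24) = +0.169031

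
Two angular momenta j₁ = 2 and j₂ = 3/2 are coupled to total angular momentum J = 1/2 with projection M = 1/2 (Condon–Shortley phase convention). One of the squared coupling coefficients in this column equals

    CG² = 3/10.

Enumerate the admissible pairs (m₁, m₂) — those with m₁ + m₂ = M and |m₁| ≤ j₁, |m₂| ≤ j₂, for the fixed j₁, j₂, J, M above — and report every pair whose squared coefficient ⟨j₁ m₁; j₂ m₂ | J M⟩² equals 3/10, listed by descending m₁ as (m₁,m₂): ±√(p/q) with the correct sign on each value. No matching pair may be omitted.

Admissible pairs with m₁+m₂ = M = 1/2: (-1,3/2), (0,1/2), (1,-1/2), (2,-3/2)
  (m₁,m₂)=(2,-3/2): CG² = 2/5, CG = +√(2/5)
  (m₁,m₂)=(1,-1/2): CG² = 3/10, CG = −√(3/10)   ← matches the target
  (m₁,m₂)=(0,1/2): CG² = 1/5, CG = +√(1/5)
  (m₁,m₂)=(-1,3/2): CG² = 1/10, CG = −√(1/10)
Pairs with CG² = 3/10: (1,-1/2): −√(3/10)

(1,-1/2): −√(3/10)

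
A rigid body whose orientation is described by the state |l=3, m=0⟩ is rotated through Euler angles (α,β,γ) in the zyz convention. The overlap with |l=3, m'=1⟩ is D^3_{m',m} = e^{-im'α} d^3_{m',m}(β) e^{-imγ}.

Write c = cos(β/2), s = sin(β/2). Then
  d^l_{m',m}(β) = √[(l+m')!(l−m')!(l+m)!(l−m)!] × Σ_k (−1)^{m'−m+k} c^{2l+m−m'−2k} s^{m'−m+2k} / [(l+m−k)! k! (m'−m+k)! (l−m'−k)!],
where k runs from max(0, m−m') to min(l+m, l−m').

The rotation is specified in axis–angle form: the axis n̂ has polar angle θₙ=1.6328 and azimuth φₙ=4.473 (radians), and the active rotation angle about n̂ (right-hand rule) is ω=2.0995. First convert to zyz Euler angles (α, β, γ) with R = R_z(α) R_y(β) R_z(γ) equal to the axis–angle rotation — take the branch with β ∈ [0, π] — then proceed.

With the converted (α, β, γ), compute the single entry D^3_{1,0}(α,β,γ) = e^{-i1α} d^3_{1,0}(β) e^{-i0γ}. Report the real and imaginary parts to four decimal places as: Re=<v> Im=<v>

Re=0.0858 Im=0.0310

Axis–angle → zyz. n̂ = (sinθₙcosφₙ, sinθₙsinφₙ, cosθₙ) = (-0.236653, -0.969616, -0.061964), ω = 2.0995.
R = I cosω + sinω [n̂]ₓ + (1−cosω) n̂n̂ᵀ gives
  R = [-0.420160, +0.398711, -0.815166; +0.291704, +0.909969, +0.294728; +0.859287, -0.113954, -0.498638]
β = atan2(√(R₁₃²+R₂₃²), R₃₃) = 2.092823; α = atan2(R₂₃, R₁₃) mod 2π = 2.794660; γ = atan2(R₃₂, −R₃₁) mod 2π = 3.273438
D^3_{1,0}(2.7947,2.0928,3.2734) = e^{-i·1·2.7947}·d^3_{1,0}(2.0928)·e^{-i·0·3.2734}. Compute d first:
With c≡cos(β/2)=0.500680 and s≡sin(β/2)=0.865632, N=[24·2·6·6]^{1/2}=41.569219
The bounds max(0,m−m')=0 and min(l+m,l−m')=2 give 3 terms
  k=0: (−1)^1·41.5692/(12)·0.5007^5·0.8656^1 = -0.094347
  k=1: (−1)^2·41.5692/(4)·0.5007^3·0.8656^3 = +0.846046
  k=2: (−1)^3·41.5692/(12)·0.5007^1·0.8656^5 = -0.842982
d^3_{1,0}(2.0928) = -0.094347 +0.846046 -0.842982 = -0.091283
Phases: e^{-i·(1)·2.7947}=-0.940420-0.340015i, e^{-i·(0)·3.2734}=+1.000000+0.000000i ⇒ D=+0.085844+0.031037i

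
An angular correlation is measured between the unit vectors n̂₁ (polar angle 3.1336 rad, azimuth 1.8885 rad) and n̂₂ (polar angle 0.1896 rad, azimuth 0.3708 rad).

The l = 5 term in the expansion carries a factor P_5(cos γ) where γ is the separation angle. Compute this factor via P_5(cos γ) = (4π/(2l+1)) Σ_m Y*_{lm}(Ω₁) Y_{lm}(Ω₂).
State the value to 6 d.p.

-0.746189

Addition theorem: P_5(cos γ) = (4π/11) Σ_m Y*_{lm}(Ω₁) Y_{lm}(Ω₂), m = −5…5:
  m=-5: Y*=-0.00000 - 0.00000j  Y=-0.00003 - 0.00011j  product 0.00000 + 0.00000j
  m=-4: Y*=-0.00000 - 0.00000j  Y=0.00016 - 0.00181j  product -0.00000 + 0.00000j
  m=-3: Y*=0.00000 - 0.00000j  Y=0.00787 - 0.01595j  product -0.00000 - 0.00000j
  m=-2: Y*=0.00017 + 0.00013j  Y=0.08254 - 0.07561j  product 0.00002 - 0.00000j
  m=-1: Y*=-0.00640 + 0.01945j  Y=0.39562 - 0.15381j  product 0.00046 + 0.00868j
  m=+0: Y*=-0.93515 + 0.00000j  Y=0.69951 + 0.00000j  product -0.65415 + 0.00000j
  m=+1: Y*=0.00640 + 0.01945j  Y=-0.39562 - 0.15381j  product 0.00046 - 0.00868j
  m=+2: Y*=0.00017 - 0.00013j  Y=0.08254 + 0.07561j  product 0.00002 + 0.00000j
  m=+3: Y*=-0.00000 - 0.00000j  Y=-0.00787 - 0.01595j  product -0.00000 + 0.00000j
  m=+4: Y*=-0.00000 + 0.00000j  Y=0.00016 + 0.00181j  product -0.00000 - 0.00000j
  m=+5: Y*=0.00000 - 0.00000j  Y=0.00003 - 0.00011j  product 0.00000 - 0.00000j
Σ over m = -0.65318 - 0.00000j; ×(4π/11) → -0.74619 - 0.00000j. Real part: -0.746189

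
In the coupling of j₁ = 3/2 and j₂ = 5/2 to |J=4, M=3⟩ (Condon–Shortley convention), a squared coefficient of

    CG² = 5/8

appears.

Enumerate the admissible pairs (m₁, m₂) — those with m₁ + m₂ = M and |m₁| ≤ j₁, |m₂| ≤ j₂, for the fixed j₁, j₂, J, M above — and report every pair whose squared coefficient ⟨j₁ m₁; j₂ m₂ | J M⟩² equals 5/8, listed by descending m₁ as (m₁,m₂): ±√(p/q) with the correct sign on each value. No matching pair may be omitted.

Admissible pairs with m₁+m₂ = M = 3: (1/2,5/2), (3/2,3/2)
  (m₁,m₂)=(3/2,3/2): CG² = 5/8, CG = +√(5/8)   ← matches the target
  (m₁,m₂)=(1/2,5/2): CG² = 3/8, CG = +√(3/8)
Pairs with CG² = 5/8: (3/2,3/2): +√(5/8)

(3/2,3/2): +√(5/8)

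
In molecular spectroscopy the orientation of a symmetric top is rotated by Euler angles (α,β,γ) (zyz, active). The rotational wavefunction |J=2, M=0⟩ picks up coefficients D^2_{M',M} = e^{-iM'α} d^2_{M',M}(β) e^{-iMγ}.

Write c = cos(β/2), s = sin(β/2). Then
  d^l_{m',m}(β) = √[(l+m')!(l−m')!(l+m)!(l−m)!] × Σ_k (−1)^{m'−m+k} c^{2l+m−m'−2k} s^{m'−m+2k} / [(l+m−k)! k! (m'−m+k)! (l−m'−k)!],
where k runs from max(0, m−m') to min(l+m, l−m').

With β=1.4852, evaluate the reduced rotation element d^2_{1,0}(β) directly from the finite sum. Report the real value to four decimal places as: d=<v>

d^2_{1,0}(β=1.4852) via the finite sum:
With c≡cos(β/2)=0.736713 and s≡sin(β/2)=0.676206, N=[6·1·2·2]^{1/2}=4.898979
Admissible k: 0..1 (factorial args all ≥0)
  k=0: (−1)^1·4.8990/(2)·0.7367^3·0.6762^1 = -0.662292
  k=1: (−1)^2·4.8990/(2)·0.7367^1·0.6762^3 = +0.557969
d^2_{1,0}(1.4852) = -0.662292 +0.557969 = -0.104322

d=-0.1043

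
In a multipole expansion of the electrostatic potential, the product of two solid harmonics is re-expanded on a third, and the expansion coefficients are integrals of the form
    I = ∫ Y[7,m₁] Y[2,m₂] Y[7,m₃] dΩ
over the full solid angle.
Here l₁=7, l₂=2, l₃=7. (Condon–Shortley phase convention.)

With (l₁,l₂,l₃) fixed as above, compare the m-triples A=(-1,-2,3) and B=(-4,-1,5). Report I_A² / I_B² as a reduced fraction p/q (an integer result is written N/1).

25/27

l's match ⇒ only the (l;m) 3-j factors differ between A and B.
A: triangle coeff Δ(7,2,7) = 1/185640; Σ_t [0,0]: t=0:+1/3870720 = 1/3870720; (3j)²=135/6188 [(7 2 7; -1 -2 3)], sign=+1
B: triangle coeff Δ(7,2,7) = 1/185640; Σ_t [0,1]: t=0:+1/79833600 t=1:−1/14515200 = -1/17740800; (3j)²=729/30940 [(7 2 7; -4 -1 5)], sign=-1
I_A²/I_B² = (135/6188)/(729/30940) = 25/27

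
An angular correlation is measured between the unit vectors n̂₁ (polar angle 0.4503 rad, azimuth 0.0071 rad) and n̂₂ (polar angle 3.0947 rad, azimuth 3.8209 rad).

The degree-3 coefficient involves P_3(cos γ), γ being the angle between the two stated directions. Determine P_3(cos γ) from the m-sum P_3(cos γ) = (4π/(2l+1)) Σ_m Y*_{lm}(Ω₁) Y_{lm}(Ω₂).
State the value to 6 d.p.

Addition theorem: P_3(cos γ) = (4π/7) Σ_m Y*_{lm}(Ω₁) Y_{lm}(Ω₂), m = −3…3:
  m=-3: Y*=(0.034391, 0.000733)  Y=(0.000019, 0.000038)  product (0.000001, 0.000001)
  m=-2: Y*=(0.174279, 0.002475)  Y=(-0.000472, 0.002193)  product (-0.000088, 0.000381)
  m=-1: Y*=(0.429402, 0.003049)  Y=(-0.047015, 0.037966)  product (-0.020304, 0.016159)
  m=+0: Y*=(0.353733, -0.000000)  Y=(-0.741437, 0.000000)  product (-0.262271, 0.000000)
  m=+1: Y*=(-0.429402, 0.003049)  Y=(0.047015, 0.037966)  product (-0.020304, -0.016159)
  m=+2: Y*=(0.174279, -0.002475)  Y=(-0.000472, -0.002193)  product (-0.000088, -0.000381)
  m=+3: Y*=(-0.034391, 0.000733)  Y=(-0.000019, 0.000038)  product (0.000001, -0.000001)
Σ over m = (-0.303053, -0.000000); ×(4π/7) → (-0.544040, -0.000000). Real part: -0.544040

-0.544040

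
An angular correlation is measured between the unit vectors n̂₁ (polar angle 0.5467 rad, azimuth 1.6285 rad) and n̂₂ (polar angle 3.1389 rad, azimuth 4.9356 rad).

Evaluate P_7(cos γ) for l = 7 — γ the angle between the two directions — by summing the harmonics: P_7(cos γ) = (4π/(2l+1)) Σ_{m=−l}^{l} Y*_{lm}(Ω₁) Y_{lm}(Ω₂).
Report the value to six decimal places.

0.400174

Expand P_7 via completeness: Σ_{m} conj(Y_{7,m}) at Ω₁ times Y_{7,m} at Ω₂ —
  [-7]  conj(Y_{7,-7})(Ω₁) = (0.002017, -0.004719) ; Y_{7,-7}(Ω₂) = (-0.000000, -0.000000) ; Δ = (-0.000000, 0.000000)
  [-6]  conj(Y_{7,-6})(Ω₁) = (-0.029680, -0.010707) ; Y_{7,-6}(Ω₂) = (0.000000, -0.000000) ; Δ = (-0.000000, 0.000000)
  [-5]  conj(Y_{7,-5})(Ω₁) = (-0.033645, 0.113360) ; Y_{7,-5}(Ω₂) = (0.000000, 0.000000) ; Δ = (-0.000000, 0.000000)
  [-4]  conj(Y_{7,-4})(Ω₁) = (0.289146, 0.067950) ; Y_{7,-4}(Ω₂) = (-0.000000, 0.000000) ; Δ = (-0.000000, 0.000000)
  [-3]  conj(Y_{7,-3})(Ω₁) = (0.082966, -0.474469) ; Y_{7,-3}(Ω₂) = (-0.000000, -0.000000) ; Δ = (-0.000000, 0.000000)
  [-2]  conj(Y_{7,-2})(Ω₁) = (-0.390339, -0.045249) ; Y_{7,-2}(Ω₂) = (0.000049, -0.000024) ; Δ = (-0.000020, 0.000007)
  [-1]  conj(Y_{7,-1})(Ω₁) = (0.006460, -0.111827) ; Y_{7,-1}(Ω₂) = (0.002437, 0.010734) ; Δ = (0.001216, -0.000203)
  [+0]  conj(Y_{7,0})(Ω₁) = (-0.435064, -0.000000) ; Y_{7,0}(Ω₂) = (-1.092438, 0.000000) ; Δ = (0.475281, 0.000000)
  [+1]  conj(Y_{7,1})(Ω₁) = (-0.006460, -0.111827) ; Y_{7,1}(Ω₂) = (-0.002437, 0.010734) ; Δ = (0.001216, 0.000203)
  [+2]  conj(Y_{7,2})(Ω₁) = (-0.390339, 0.045249) ; Y_{7,2}(Ω₂) = (0.000049, 0.000024) ; Δ = (-0.000020, -0.000007)
  [+3]  conj(Y_{7,3})(Ω₁) = (-0.082966, -0.474469) ; Y_{7,3}(Ω₂) = (0.000000, -0.000000) ; Δ = (-0.000000, -0.000000)
  [+4]  conj(Y_{7,4})(Ω₁) = (0.289146, -0.067950) ; Y_{7,4}(Ω₂) = (-0.000000, -0.000000) ; Δ = (-0.000000, -0.000000)
  [+5]  conj(Y_{7,5})(Ω₁) = (0.033645, 0.113360) ; Y_{7,5}(Ω₂) = (-0.000000, 0.000000) ; Δ = (-0.000000, -0.000000)
  [+6]  conj(Y_{7,6})(Ω₁) = (-0.029680, 0.010707) ; Y_{7,6}(Ω₂) = (0.000000, 0.000000) ; Δ = (-0.000000, -0.000000)
  [+7]  conj(Y_{7,7})(Ω₁) = (-0.002017, -0.004719) ; Y_{7,7}(Ω₂) = (0.000000, -0.000000) ; Δ = (-0.000000, -0.000000)
Σ over m = (0.477672, 0.000000); ×(4π/15) → (0.400174, 0.000000). Real part: 0.400174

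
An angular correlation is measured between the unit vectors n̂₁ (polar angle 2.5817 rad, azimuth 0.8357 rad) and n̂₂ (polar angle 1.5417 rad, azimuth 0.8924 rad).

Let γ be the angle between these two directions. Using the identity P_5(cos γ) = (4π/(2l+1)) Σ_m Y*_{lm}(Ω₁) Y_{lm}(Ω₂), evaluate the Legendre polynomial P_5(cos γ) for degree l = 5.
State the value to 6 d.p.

0.077801

Term-by-term m-sum for l=5 (normalisation 4π/11 = 1.142397):
  [-5]  conj(Y_{5,-5})(Ω₁) = -0.00998 - 0.01688j ; Y_{5,-5}(Ω₂) = -0.11476 + 0.44871j ; Δ = 0.00872 - 0.00254j
  [-4]  conj(Y_{5,-4})(Ω₁) = 0.09694 + 0.01977j ; Y_{5,-4}(Ω₂) = -0.03878 + 0.01769j ; Δ = -0.00411 + 0.00095j
  [-3]  conj(Y_{5,-3})(Ω₁) = -0.22794 + 0.16777j ; Y_{5,-3}(Ω₂) = 0.30656 + 0.15357j ; Δ = -0.09564 + 0.01643j
  [-2]  conj(Y_{5,-2})(Ω₁) = 0.04694 - 0.46498j ; Y_{5,-2}(Ω₂) = 0.01044 + 0.04802j ; Δ = 0.02282 - 0.00260j
  [-1]  conj(Y_{5,-1})(Ω₁) = 0.20226 + 0.22371j ; Y_{5,-1}(Ω₂) = 0.19853 - 0.24631j ; Δ = 0.09526 - 0.00541j
  [+0]  conj(Y_{5,0})(Ω₁) = 0.27580 + 0.00000j ; Y_{5,0}(Ω₂) = 0.05083 + 0.00000j ; Δ = 0.01402 + 0.00000j
  [+1]  conj(Y_{5,1})(Ω₁) = -0.20226 + 0.22371j ; Y_{5,1}(Ω₂) = -0.19853 - 0.24631j ; Δ = 0.09526 + 0.00541j
  [+2]  conj(Y_{5,2})(Ω₁) = 0.04694 + 0.46498j ; Y_{5,2}(Ω₂) = 0.01044 - 0.04802j ; Δ = 0.02282 + 0.00260j
  [+3]  conj(Y_{5,3})(Ω₁) = 0.22794 + 0.16777j ; Y_{5,3}(Ω₂) = -0.30656 + 0.15357j ; Δ = -0.09564 - 0.01643j
  [+4]  conj(Y_{5,4})(Ω₁) = 0.09694 - 0.01977j ; Y_{5,4}(Ω₂) = -0.03878 - 0.01769j ; Δ = -0.00411 - 0.00095j
  [+5]  conj(Y_{5,5})(Ω₁) = 0.00998 - 0.01688j ; Y_{5,5}(Ω₂) = 0.11476 + 0.44871j ; Δ = 0.00872 + 0.00254j
Σ over m = 0.06810 + 0.00000j; ×(4π/11) → 0.07780 + 0.00000j. Real part: 0.077801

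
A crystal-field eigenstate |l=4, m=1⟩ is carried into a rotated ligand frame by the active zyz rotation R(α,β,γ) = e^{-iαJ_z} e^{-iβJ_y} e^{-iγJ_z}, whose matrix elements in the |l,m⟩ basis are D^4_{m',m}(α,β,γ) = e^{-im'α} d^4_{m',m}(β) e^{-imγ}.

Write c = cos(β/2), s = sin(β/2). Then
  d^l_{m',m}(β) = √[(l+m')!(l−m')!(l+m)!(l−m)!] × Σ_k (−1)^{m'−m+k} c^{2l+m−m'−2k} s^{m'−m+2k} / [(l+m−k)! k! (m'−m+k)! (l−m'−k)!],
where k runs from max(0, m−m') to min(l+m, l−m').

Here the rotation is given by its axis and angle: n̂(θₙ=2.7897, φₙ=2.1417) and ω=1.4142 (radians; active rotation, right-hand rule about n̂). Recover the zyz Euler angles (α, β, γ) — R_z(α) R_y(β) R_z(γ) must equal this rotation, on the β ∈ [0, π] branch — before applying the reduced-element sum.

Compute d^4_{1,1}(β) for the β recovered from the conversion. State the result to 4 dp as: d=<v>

d=0.2364

Axis–angle → zyz. n̂ = (sinθₙcosφₙ, sinθₙsinφₙ, cosθₙ) = (-0.186260, +0.290014, -0.938722), ω = 1.4142.
R = I cosω + sinω [n̂]ₓ + (1−cosω) n̂n̂ᵀ gives
  R = [+0.185239, +0.881642, +0.434043; -0.972829, +0.226948, -0.045804; -0.138888, -0.413765, +0.899727]
β = atan2(√(R₁₃²+R₂₃²), R₃₃) = 0.451653; α = atan2(R₂₃, R₁₃) mod 2π = 6.178046; γ = atan2(R₃₂, −R₃₁) mod 2π = 5.036239
d^4_{1,1}(β=0.4517) via the finite sum:
Half-angle: c=0.974609, s=0.223912. N=√(120·6·120·6)=720.000000
k: max(0,(1)−(1))=0 … min(4+(1),4−(1))=3
  k=0: (−1)^0·720.0000/(720)·0.9746^8·0.2239^0 = +0.814038
  k=1: (−1)^1·720.0000/(48)·0.9746^6·0.2239^2 = -0.644509
  k=2: (−1)^2·720.0000/(24)·0.9746^4·0.2239^4 = +0.068038
  k=3: (−1)^3·720.0000/(72)·0.9746^2·0.2239^6 = -0.001197
d^4_{1,1}(0.4517) = +0.814038 -0.644509 +0.068038 -0.001197 = +0.236370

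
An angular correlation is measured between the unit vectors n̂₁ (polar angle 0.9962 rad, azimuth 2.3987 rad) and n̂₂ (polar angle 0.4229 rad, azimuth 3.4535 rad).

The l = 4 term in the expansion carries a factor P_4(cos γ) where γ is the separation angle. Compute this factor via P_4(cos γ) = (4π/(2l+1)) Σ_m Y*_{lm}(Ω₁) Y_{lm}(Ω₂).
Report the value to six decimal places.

Expand P_4 via completeness: Σ_{m} conj(Y_{4,m}) at Ω₁ times Y_{4,m} at Ω₂ —
  m=-4: Y*=(-0.216540, -0.037175)  Y=(0.003987, -0.011905)  product (-0.001306, 0.002430)
  m=-3: Y*=(0.246018, 0.318381)  Y=(-0.046807, 0.063517)  product (-0.031738, 0.000724)
  m=-2: Y*=(0.021369, -0.250761)  Y=(0.220476, -0.158673)  product (-0.035078, -0.058678)
  m=-1: Y*=(0.148198, -0.136106)  Y=(-0.475362, 0.153272)  product (-0.049587, 0.087414)
  m=+0: Y*=(-0.297019, -0.000000)  Y=(0.238610, 0.000000)  product (-0.070872, -0.000000)
  m=+1: Y*=(-0.148198, -0.136106)  Y=(0.475362, 0.153272)  product (-0.049587, -0.087414)
  m=+2: Y*=(0.021369, 0.250761)  Y=(0.220476, 0.158673)  product (-0.035078, 0.058678)
  m=+3: Y*=(-0.246018, 0.318381)  Y=(0.046807, 0.063517)  product (-0.031738, -0.000724)
  m=+4: Y*=(-0.216540, 0.037175)  Y=(0.003987, 0.011905)  product (-0.001306, -0.002430)
Total Σ_m = (-0.306288, 0.000000). Multiply by 1.396263: (-0.427659, 0.000000). P_4(cos γ) = -0.427659

-0.427659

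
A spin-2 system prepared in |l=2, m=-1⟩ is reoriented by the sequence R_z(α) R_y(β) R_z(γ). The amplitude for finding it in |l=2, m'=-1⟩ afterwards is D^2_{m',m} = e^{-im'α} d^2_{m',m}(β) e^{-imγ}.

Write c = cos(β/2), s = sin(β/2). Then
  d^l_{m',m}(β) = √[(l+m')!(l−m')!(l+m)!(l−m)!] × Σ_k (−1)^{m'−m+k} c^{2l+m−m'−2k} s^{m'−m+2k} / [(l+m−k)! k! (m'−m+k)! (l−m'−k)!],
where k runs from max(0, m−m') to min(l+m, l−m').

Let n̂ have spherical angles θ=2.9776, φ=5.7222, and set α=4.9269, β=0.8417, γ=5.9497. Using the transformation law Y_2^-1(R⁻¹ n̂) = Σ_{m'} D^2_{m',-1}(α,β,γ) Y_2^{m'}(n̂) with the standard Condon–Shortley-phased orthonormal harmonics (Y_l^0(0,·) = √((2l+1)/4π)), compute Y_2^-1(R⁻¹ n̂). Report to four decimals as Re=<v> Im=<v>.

Re=-0.3222 Im=0.1661

Need the full column D^2_{m',-1} for m'=−2..2 at α=4.9269, β=0.8417, γ=5.9497.
cos(β/2)=0.912742, sin(β/2)=0.408536
d^2_{-2,-1}: single k=1 term ⇒ +0.621305;  D = -0.618472-0.059267i
d^2_{-1,-1}: k∈[0..1] ⇒ +0.694052 -0.417137 = +0.276915;  D = -0.032868-0.274958i
d^2_{0,-1}: k∈[0..1] ⇒ -0.760940 +0.152446 = -0.608494;  D = -0.574971+0.199183i
d^2_{1,-1}: k∈[0..1] ⇒ +0.417137 -0.027856 = +0.389281;  D = +0.202807+0.332279i
d^2_{2,-1}: single k=0 term ⇒ -0.124472;  D = +0.090006-0.085977i
Y_2^{m'}(θ=2.9776,φ=5.7222) and Σ D·Y over m':
  (-0.6185-0.0593i)·(+0.0045+0.0093i)  (-0.0329-0.2750i)·(-0.1054-0.0662i)  (-0.5750+0.1992i)·(+0.6056+0.0000i)  (+0.2028+0.3323i)·(+0.1054-0.0662i)  (+0.0900-0.0860i)·(+0.0045-0.0093i)
Y_2^-1(R⁻¹ n̂) = -0.322165+0.166127i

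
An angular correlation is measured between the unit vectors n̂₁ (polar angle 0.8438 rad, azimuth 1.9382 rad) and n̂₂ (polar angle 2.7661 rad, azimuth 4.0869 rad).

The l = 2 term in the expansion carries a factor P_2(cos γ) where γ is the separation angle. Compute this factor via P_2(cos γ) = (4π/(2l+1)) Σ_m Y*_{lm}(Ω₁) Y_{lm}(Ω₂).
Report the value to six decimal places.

Term-by-term m-sum for l=2 (normalisation 4π/5 = 2.513274):
  m=-2: (-0.160000, -0.144578) × (-0.016333, -0.049316) = (-0.004517, 0.010252)  (running Σ = (-0.004517, 0.010252))
  m=-1: (-0.137802, 0.358039) × (0.154323, -0.213676) = (0.055239, 0.084699)  (running Σ = (0.050722, 0.094951))
  m=0: (0.102563, -0.000000) × (0.503531, 0.000000) = (0.051644, 0.000000)  (running Σ = (0.102365, 0.094951))
  m=1: (0.137802, 0.358039) × (-0.154323, -0.213676) = (0.055239, -0.084699)  (running Σ = (0.157604, 0.010252))
  m=2: (-0.160000, 0.144578) × (-0.016333, 0.049316) = (-0.004517, -0.010252)  (running Σ = (0.153087, 0.000000))
Total Σ_m = (0.153087, 0.000000). Multiply by 2.513274: (0.384750, 0.000000). P_2(cos γ) = 0.384750

0.384750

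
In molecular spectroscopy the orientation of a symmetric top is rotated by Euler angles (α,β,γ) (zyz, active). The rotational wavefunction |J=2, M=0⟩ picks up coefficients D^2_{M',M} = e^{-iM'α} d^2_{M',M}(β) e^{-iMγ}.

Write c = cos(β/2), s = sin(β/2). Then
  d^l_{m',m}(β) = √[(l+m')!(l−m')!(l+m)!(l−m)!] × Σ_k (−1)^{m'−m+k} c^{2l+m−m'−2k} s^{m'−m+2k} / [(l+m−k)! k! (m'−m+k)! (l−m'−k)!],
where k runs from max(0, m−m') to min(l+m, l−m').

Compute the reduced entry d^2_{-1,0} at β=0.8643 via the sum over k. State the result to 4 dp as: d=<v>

d=0.6048

d^2_{-1,0}(β=0.8643) via the finite sum:
c=cos(0.864300/2)=0.908067, s=sin(0.864300/2)=0.418824; N=√[1·6·2·2]=4.898979
The bounds max(0,m−m')=1 and min(l+m,l−m')=2 give 2 terms
  k=1: (−1)^0·4.8990/(2)·0.9081^3·0.4188^1 = +0.768177
  k=2: (−1)^1·4.8990/(2)·0.9081^1·0.4188^3 = -0.163414
d^2_{-1,0}(0.8643) = +0.768177 -0.163414 = +0.604764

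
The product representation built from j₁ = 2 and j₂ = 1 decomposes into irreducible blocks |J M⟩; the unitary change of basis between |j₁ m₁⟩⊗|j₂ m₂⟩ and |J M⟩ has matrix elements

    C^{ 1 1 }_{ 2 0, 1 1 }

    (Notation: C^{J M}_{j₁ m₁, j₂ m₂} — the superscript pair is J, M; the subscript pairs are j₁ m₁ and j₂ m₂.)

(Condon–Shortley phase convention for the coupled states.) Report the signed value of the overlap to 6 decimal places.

√[3·2!2!0!/5! · 2!2!2!0!2!0!] = √(8/5)
  +(−1)^2/∏(2,0,0,0,2,0)! = 1/4  (running 1/4)
⟨..|..⟩ = √(8/5)·(1/4) = +0.316228

+0.316228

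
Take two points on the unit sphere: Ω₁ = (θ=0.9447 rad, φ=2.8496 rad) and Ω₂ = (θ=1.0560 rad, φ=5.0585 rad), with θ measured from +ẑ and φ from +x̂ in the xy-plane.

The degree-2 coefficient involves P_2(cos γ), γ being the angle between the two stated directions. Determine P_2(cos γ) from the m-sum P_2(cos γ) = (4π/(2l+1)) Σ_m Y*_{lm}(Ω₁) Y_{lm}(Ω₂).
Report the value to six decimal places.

-0.474017

Summing Y*_{l m}(θ₁,φ₁)·Y_{l m}(θ₂,φ₂) over m ∈ [−2, 2]; prefactor 4π/(2·2+1) = 2.513274:
  term(m=-2) = -0.02155 + 0.07103j   from Y*(Ω₁)=0.21160 - 0.13984j, Y(Ω₂)=-0.22528 + 0.18677j
  term(m=-1) = -0.07234 - 0.09755j   from Y*(Ω₁)=-0.35131 + 0.10560j, Y(Ω₂)=0.11231 + 0.31144j
  term(m=+0) = -0.00082 + 0.00000j   from Y*(Ω₁)=0.00951 + 0.00000j, Y(Ω₂)=-0.08602 + 0.00000j
  term(m=+1) = -0.07234 + 0.09755j   from Y*(Ω₁)=0.35131 + 0.10560j, Y(Ω₂)=-0.11231 + 0.31144j
  term(m=+2) = -0.02155 - 0.07103j   from Y*(Ω₁)=0.21160 + 0.13984j, Y(Ω₂)=-0.22528 - 0.18677j
Total Σ_m = -0.18861 + 0.00000j. Multiply by 2.513274: -0.47402 + 0.00000j. P_2(cos γ) = -0.474017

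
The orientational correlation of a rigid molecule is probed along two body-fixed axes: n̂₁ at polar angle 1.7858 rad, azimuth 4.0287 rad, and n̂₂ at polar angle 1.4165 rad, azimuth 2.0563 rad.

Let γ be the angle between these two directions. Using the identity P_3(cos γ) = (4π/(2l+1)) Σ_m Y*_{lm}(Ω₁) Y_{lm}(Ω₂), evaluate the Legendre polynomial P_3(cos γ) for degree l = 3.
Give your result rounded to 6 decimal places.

0.442733

Addition theorem: P_3(cos γ) = (4π/7) Σ_m Y*_{lm}(Ω₁) Y_{lm}(Ω₂), m = −3…3:
  m=-3: Y*=(0.345049, -0.179755)  Y=(0.399904, 0.045903)  product (0.146238, -0.056046)
  m=-2: Y*=(0.042043, -0.203826)  Y=(-0.086563, 0.126587)  product (0.022162, 0.022966)
  m=-1: Y*=(0.154048, 0.189067)  Y=(0.131423, 0.249083)  product (-0.026848, 0.063218)
  m=+0: Y*=(0.220732, -0.000000)  Y=(-0.165282, 0.000000)  product (-0.036483, 0.000000)
  m=+1: Y*=(-0.154048, 0.189067)  Y=(-0.131423, 0.249083)  product (-0.026848, -0.063218)
  m=+2: Y*=(0.042043, 0.203826)  Y=(-0.086563, -0.126587)  product (0.022162, -0.022966)
  m=+3: Y*=(-0.345049, -0.179755)  Y=(-0.399904, 0.045903)  product (0.146238, 0.056046)
Total Σ_m = (0.246621, 0.000000). Multiply by 1.795196: (0.442733, 0.000000). P_3(cos γ) = 0.442733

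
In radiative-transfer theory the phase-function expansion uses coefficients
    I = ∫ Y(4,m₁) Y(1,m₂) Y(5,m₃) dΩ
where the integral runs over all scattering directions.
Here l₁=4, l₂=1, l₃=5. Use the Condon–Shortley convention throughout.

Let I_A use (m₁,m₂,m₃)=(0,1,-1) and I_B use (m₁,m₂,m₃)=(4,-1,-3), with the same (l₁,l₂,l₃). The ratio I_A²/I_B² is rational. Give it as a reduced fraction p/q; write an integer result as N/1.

l's match ⇒ only the (l;m) 3-j factors differ between A and B.
A: triangle coeff Δ(4,1,5) = 1/495; Σ_t [0,0]: t=0:+1/1152 = 1/1152; (3j)²=1/33 [(4 1 5; 0 1 -1)], sign=+1
B: triangle coeff Δ(4,1,5) = 1/495; Σ_t [0,0]: t=0:+1/80640 = 1/80640; (3j)²=1/495 [(4 1 5; 4 -1 -3)], sign=+1
I_A²/I_B² = (1/33)/(1/495) = 15/1

15/1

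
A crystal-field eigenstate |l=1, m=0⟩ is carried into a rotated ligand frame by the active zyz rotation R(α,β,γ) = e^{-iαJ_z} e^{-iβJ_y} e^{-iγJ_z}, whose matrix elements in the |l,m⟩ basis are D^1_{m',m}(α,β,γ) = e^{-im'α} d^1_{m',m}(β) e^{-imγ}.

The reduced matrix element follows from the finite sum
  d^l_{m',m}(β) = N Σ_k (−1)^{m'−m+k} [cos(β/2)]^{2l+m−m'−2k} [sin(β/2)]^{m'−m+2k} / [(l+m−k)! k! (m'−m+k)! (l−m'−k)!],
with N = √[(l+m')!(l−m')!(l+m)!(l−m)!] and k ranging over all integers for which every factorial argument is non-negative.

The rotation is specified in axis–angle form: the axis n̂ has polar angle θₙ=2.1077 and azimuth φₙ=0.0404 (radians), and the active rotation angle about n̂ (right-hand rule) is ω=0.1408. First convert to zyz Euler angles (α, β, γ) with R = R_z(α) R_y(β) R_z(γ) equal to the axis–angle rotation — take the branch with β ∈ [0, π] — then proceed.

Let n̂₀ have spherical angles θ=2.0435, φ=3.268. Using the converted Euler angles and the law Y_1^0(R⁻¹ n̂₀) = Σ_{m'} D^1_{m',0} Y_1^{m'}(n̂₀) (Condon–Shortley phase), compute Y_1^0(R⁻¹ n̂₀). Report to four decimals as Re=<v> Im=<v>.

Re=-0.2144 Im=0.0000

Axis–angle → zyz. n̂ = (sinθₙcosφₙ, sinθₙsinφₙ, cosθₙ) = (+0.858595, +0.034706, -0.511478), ω = 0.1408.
R = I cosω + sinω [n̂]ₓ + (1−cosω) n̂n̂ᵀ gives
  R = [+0.997399, +0.072073, +0.000525; -0.071483, +0.990116, -0.120667; -0.009216, +0.120316, +0.992693]
β = atan2(√(R₁₃²+R₂₃²), R₃₃) = 0.120963; α = atan2(R₂₃, R₁₃) mod 2π = 4.716737; γ = atan2(R₃₂, −R₃₁) mod 2π = 1.494344
Need the full column D^1_{m',0} for m'=−1..1 at α=4.7167, β=0.1210, γ=1.4943.
cos(β/2)=0.998172, sin(β/2)=0.060445
d^1_{-1,0}: single k=1 term ⇒ +0.085325;  D = +0.000371-0.085324i
d^1_{0,0}: k∈[0..1] ⇒ +0.996346 -0.003654 = +0.992693;  D = +0.992693+0.000000i
d^1_{1,0}: single k=0 term ⇒ -0.085325;  D = -0.000371-0.085324i
Y_1^{m'}(θ=2.0435,φ=3.268) and Σ D·Y over m':
  (+0.0004-0.0853i)·(-0.3052+0.0388i)  (+0.9927+0.0000i)·(-0.2225+0.0000i)  (-0.0004-0.0853i)·(+0.3052+0.0388i)
Y_1^0(R⁻¹ n̂) = -0.214441+0.000000i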